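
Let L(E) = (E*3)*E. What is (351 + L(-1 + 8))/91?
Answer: 498/91 ≈ 5.4725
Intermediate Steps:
L(E) = 3*E² (L(E) = (3*E)*E = 3*E²)
(351 + L(-1 + 8))/91 = (351 + 3*(-1 + 8)²)/91 = (351 + 3*7²)*(1/91) = (351 + 3*49)*(1/91) = (351 + 147)*(1/91) = 498*(1/91) = 498/91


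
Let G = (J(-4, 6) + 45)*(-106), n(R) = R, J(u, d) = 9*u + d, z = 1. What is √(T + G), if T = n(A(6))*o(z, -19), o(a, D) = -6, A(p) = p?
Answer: I*√1626 ≈ 40.324*I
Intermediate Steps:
J(u, d) = d + 9*u
G = -1590 (G = ((6 + 9*(-4)) + 45)*(-106) = ((6 - 36) + 45)*(-106) = (-30 + 45)*(-106) = 15*(-106) = -1590)
T = -36 (T = 6*(-6) = -36)
√(T + G) = √(-36 - 1590) = √(-1626) = I*√1626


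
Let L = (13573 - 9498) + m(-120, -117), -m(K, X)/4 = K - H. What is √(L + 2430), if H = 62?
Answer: √7233 ≈ 85.047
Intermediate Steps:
m(K, X) = 248 - 4*K (m(K, X) = -4*(K - 1*62) = -4*(K - 62) = -4*(-62 + K) = 248 - 4*K)
L = 4803 (L = (13573 - 9498) + (248 - 4*(-120)) = 4075 + (248 + 480) = 4075 + 728 = 4803)
√(L + 2430) = √(4803 + 2430) = √7233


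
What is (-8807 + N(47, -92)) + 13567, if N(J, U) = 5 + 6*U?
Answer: 4213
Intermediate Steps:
(-8807 + N(47, -92)) + 13567 = (-8807 + (5 + 6*(-92))) + 13567 = (-8807 + (5 - 552)) + 13567 = (-8807 - 547) + 13567 = -9354 + 13567 = 4213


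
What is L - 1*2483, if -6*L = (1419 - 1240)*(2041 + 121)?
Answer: -200948/3 ≈ -66983.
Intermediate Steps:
L = -193499/3 (L = -(1419 - 1240)*(2041 + 121)/6 = -179*2162/6 = -⅙*386998 = -193499/3 ≈ -64500.)
L - 1*2483 = -193499/3 - 1*2483 = -193499/3 - 2483 = -200948/3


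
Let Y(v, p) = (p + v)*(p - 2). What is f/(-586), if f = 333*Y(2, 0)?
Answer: 666/293 ≈ 2.2730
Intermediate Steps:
Y(v, p) = (-2 + p)*(p + v) (Y(v, p) = (p + v)*(-2 + p) = (-2 + p)*(p + v))
f = -1332 (f = 333*(0² - 2*0 - 2*2 + 0*2) = 333*(0 + 0 - 4 + 0) = 333*(-4) = -1332)
f/(-586) = -1332/(-586) = -1332*(-1/586) = 666/293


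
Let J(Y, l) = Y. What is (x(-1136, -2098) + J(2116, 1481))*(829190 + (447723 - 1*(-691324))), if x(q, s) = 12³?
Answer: 7565903028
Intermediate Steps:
x(q, s) = 1728
(x(-1136, -2098) + J(2116, 1481))*(829190 + (447723 - 1*(-691324))) = (1728 + 2116)*(829190 + (447723 - 1*(-691324))) = 3844*(829190 + (447723 + 691324)) = 3844*(829190 + 1139047) = 3844*1968237 = 7565903028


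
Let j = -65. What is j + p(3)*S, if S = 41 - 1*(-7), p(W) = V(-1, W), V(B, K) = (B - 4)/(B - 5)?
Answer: -25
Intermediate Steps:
V(B, K) = (-4 + B)/(-5 + B)
p(W) = 5/6 (p(W) = (-4 - 1)/(-5 - 1) = -5/(-6) = -1/6*(-5) = 5/6)
S = 48 (S = 41 + 7 = 48)
j + p(3)*S = -65 + (5/6)*48 = -65 + 40 = -25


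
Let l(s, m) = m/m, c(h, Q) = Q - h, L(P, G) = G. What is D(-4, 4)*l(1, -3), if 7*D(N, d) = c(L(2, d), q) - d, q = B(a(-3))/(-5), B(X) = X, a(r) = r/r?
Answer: -41/35 ≈ -1.1714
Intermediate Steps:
a(r) = 1
q = -⅕ (q = 1/(-5) = 1*(-⅕) = -⅕ ≈ -0.20000)
l(s, m) = 1
D(N, d) = -1/35 - 2*d/7 (D(N, d) = ((-⅕ - d) - d)/7 = (-⅕ - 2*d)/7 = -1/35 - 2*d/7)
D(-4, 4)*l(1, -3) = (-1/35 - 2/7*4)*1 = (-1/35 - 8/7)*1 = -41/35*1 = -41/35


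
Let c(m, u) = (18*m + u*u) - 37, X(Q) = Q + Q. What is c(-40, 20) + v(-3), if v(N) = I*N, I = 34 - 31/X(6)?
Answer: -1805/4 ≈ -451.25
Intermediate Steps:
X(Q) = 2*Q
c(m, u) = -37 + u**2 + 18*m (c(m, u) = (18*m + u**2) - 37 = (u**2 + 18*m) - 37 = -37 + u**2 + 18*m)
I = 377/12 (I = 34 - 31/(2*6) = 34 - 31/12 = 377/12 ≈ 31.417)
v(N) = 377*N/12
c(-40, 20) + v(-3) = (-37 + 20**2 + 18*(-40)) + (377/12)*(-3) = (-37 + 400 - 720) - 377/4 = -357 - 377/4 = -1805/4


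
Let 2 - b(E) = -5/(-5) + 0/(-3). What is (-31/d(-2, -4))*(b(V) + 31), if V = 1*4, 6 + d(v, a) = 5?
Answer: 992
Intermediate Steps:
d(v, a) = -1 (d(v, a) = -6 + 5 = -1)
V = 4
b(E) = 1 (b(E) = 2 - (-5/(-5) + 0/(-3)) = 2 - (-5*(-⅕) + 0*(-⅓)) = 2 - (1 + 0) = 2 - 1*1 = 2 - 1 = 1)
(-31/d(-2, -4))*(b(V) + 31) = (-31/(-1))*(1 + 31) = -31*(-1)*32 = 31*32 = 992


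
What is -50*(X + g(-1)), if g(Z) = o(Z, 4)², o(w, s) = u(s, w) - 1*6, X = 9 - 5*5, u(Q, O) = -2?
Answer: -2400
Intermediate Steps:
X = -16 (X = 9 - 1*25 = 9 - 25 = -16)
o(w, s) = -8 (o(w, s) = -2 - 1*6 = -2 - 6 = -8)
g(Z) = 64 (g(Z) = (-8)² = 64)
-50*(X + g(-1)) = -50*(-16 + 64) = -50*48 = -2400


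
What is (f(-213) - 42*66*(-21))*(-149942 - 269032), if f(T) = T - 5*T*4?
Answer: -26084902266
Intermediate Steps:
f(T) = -19*T (f(T) = T - 20*T = -19*T)
(f(-213) - 42*66*(-21))*(-149942 - 269032) = (-19*(-213) - 42*66*(-21))*(-149942 - 269032) = (4047 - 2772*(-21))*(-418974) = (4047 + 58212)*(-418974) = 62259*(-418974) = -26084902266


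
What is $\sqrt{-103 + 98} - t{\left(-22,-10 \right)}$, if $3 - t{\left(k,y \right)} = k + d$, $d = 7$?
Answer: $-18 + i \sqrt{5} \approx -18.0 + 2.2361 i$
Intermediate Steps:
$t{\left(k,y \right)} = -4 - k$ ($t{\left(k,y \right)} = 3 - \left(k + 7\right) = 3 - \left(7 + k\right) = -4 - k$)
$\sqrt{-103 + 98} - t{\left(-22,-10 \right)} = \sqrt{-103 + 98} - \left(-4 - -22\right) = \sqrt{-5} - \left(-4 + 22\right) = i \sqrt{5} - 18 = -18 + i \sqrt{5}$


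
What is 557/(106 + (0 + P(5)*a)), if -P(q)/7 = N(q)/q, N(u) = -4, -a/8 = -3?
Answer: 2785/1202 ≈ 2.3170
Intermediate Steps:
a = 24 (a = -8*(-3) = 24)
P(q) = 28/q (P(q) = -(-28)/q = 28/q)
557/(106 + (0 + P(5)*a)) = 557/(106 + (0 + (28/5)*24)) = 557/(106 + (0 + 672/5)) = 557/(106 + 672/5) = 557/(1202/5) = (5/1202)*557 = 2785/1202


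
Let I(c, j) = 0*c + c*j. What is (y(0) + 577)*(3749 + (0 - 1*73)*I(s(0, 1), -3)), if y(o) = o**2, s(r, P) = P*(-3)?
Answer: 1784084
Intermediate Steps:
s(r, P) = -3*P
I(c, j) = c*j (I(c, j) = 0 + c*j = c*j)
(y(0) + 577)*(3749 + (0 - 1*73)*I(s(0, 1), -3)) = (0**2 + 577)*(3749 + (0 - 1*73)*(-3*1*(-3))) = (0 + 577)*(3749 + (0 - 73)*(-3*(-3))) = 577*(3749 - 73*9) = 577*(3749 - 657) = 577*3092 = 1784084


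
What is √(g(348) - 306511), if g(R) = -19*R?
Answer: I*√313123 ≈ 559.57*I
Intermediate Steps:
√(g(348) - 306511) = √(-19*348 - 306511) = √(-6612 - 306511) = √(-313123) = I*√313123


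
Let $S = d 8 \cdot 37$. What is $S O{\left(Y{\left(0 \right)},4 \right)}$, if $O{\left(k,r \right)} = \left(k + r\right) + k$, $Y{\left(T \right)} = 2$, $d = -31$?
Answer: $-73408$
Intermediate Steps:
$O{\left(k,r \right)} = r + 2 k$
$S = -9176$ ($S = \left(-31\right) 8 \cdot 37 = \left(-248\right) 37 = -9176$)
$S O{\left(Y{\left(0 \right)},4 \right)} = - 9176 \left(4 + 2 \cdot 2\right) = - 9176 \left(4 + 4\right) = \left(-9176\right) 8 = -73408$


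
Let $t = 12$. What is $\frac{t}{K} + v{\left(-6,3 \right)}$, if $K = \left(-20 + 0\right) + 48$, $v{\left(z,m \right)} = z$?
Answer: $- \frac{39}{7} \approx -5.5714$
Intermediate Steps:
$K = 28$ ($K = -20 + 48 = 28$)
$\frac{t}{K} + v{\left(-6,3 \right)} = \frac{1}{28} \cdot 12 - 6 = \frac{3}{7} - 6 = - \frac{39}{7}$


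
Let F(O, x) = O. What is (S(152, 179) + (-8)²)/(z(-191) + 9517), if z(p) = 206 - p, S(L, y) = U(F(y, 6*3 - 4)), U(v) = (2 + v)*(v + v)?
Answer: 32431/4957 ≈ 6.5425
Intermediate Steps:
U(v) = 2*v*(2 + v) (U(v) = (2 + v)*(2*v) = 2*v*(2 + v))
S(L, y) = 2*y*(2 + y)
(S(152, 179) + (-8)²)/(z(-191) + 9517) = (2*179*(2 + 179) + (-8)²)/((206 - 1*(-191)) + 9517) = (2*179*181 + 64)/((206 + 191) + 9517) = (64798 + 64)/(397 + 9517) = 64862/9914 = 64862*(1/9914) = 32431/4957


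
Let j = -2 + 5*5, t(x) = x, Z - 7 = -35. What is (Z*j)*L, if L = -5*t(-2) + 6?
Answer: -10304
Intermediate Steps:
Z = -28 (Z = 7 - 35 = -28)
j = 23 (j = -2 + 25 = 23)
L = 16 (L = -5*(-2) + 6 = 10 + 6 = 16)
(Z*j)*L = -28*23*16 = -644*16 = -10304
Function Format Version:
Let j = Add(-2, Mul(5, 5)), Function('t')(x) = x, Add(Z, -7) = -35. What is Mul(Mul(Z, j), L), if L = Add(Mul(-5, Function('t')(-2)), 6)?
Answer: -10304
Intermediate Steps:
Z = -28 (Z = Add(7, -35) = -28)
j = 23 (j = Add(-2, 25) = 23)
L = 16 (L = Add(Mul(-5, -2), 6) = Add(10, 6) = 16)
Mul(Mul(Z, j), L) = Mul(Mul(-28, 23), 16) = Mul(-644, 16) = -10304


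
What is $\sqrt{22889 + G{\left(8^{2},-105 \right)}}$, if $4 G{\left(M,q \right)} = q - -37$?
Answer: $2 \sqrt{5718} \approx 151.23$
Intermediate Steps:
$G{\left(M,q \right)} = \frac{37}{4} + \frac{q}{4}$ ($G{\left(M,q \right)} = \frac{q - -37}{4} = \frac{q + 37}{4} = \frac{37 + q}{4} = \frac{37}{4} + \frac{q}{4}$)
$\sqrt{22889 + G{\left(8^{2},-105 \right)}} = \sqrt{22889 + \left(\frac{37}{4} + \frac{1}{4} \left(-105\right)\right)} = \sqrt{22889 + \left(\frac{37}{4} - \frac{105}{4}\right)} = \sqrt{22889 - 17} = \sqrt{22872} = 2 \sqrt{5718}$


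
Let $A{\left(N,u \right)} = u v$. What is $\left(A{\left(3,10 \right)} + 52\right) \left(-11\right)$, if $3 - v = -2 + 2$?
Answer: $-902$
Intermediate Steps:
$v = 3$ ($v = 3 - \left(-2 + 2\right) = 3 - 0 = 3 + 0 = 3$)
$A{\left(N,u \right)} = 3 u$ ($A{\left(N,u \right)} = u 3 = 3 u$)
$\left(A{\left(3,10 \right)} + 52\right) \left(-11\right) = \left(3 \cdot 10 + 52\right) \left(-11\right) = \left(30 + 52\right) \left(-11\right) = 82 \left(-11\right) = -902$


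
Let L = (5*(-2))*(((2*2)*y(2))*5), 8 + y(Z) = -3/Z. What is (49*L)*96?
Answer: 8937600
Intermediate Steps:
y(Z) = -8 - 3/Z
L = 1900 (L = (5*(-2))*(((2*2)*(-8 - 3/2))*5) = -10*4*(-8 - 3*½)*5 = -10*4*(-8 - 3/2)*5 = -10*4*(-19/2)*5 = -(-380)*5 = -10*(-190) = 1900)
(49*L)*96 = (49*1900)*96 = 93100*96 = 8937600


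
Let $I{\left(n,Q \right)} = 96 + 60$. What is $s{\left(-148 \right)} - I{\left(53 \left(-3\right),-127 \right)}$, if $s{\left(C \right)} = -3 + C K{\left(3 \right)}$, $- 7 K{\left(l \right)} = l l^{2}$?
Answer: $\frac{2883}{7} \approx 411.86$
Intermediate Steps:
$K{\left(l \right)} = - \frac{l^{3}}{7}$ ($K{\left(l \right)} = - \frac{l l^{2}}{7} = - \frac{l^{3}}{7}$)
$s{\left(C \right)} = -3 - \frac{27 C}{7}$ ($s{\left(C \right)} = -3 + C \left(- \frac{3^{3}}{7}\right) = -3 + C \left(\left(- \frac{1}{7}\right) 27\right) = -3 + C \left(- \frac{27}{7}\right) = -3 - \frac{27 C}{7}$)
$I{\left(n,Q \right)} = 156$
$s{\left(-148 \right)} - I{\left(53 \left(-3\right),-127 \right)} = \left(-3 - - \frac{3996}{7}\right) - 156 = \left(-3 + \frac{3996}{7}\right) - 156 = \frac{3975}{7} - 156 = \frac{2883}{7}$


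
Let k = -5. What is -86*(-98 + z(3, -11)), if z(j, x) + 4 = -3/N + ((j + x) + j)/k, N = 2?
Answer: 8815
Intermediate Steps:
z(j, x) = -11/2 - 2*j/5 - x/5 (z(j, x) = -4 + (-3/2 + ((j + x) + j)/(-5)) = -4 + (-3*½ + (x + 2*j)*(-⅕)) = -4 + (-3/2 + (-2*j/5 - x/5)) = -4 + (-3/2 - 2*j/5 - x/5) = -11/2 - 2*j/5 - x/5)
-86*(-98 + z(3, -11)) = -86*(-98 + (-11/2 - ⅖*3 - ⅕*(-11))) = -86*(-98 + (-11/2 - 6/5 + 11/5)) = -86*(-98 - 9/2) = -86*(-205/2) = 8815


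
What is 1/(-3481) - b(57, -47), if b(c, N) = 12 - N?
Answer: -205380/3481 ≈ -59.000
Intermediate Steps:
1/(-3481) - b(57, -47) = 1/(-3481) - (12 - 1*(-47)) = -1/3481 - (12 + 47) = -1/3481 - 1*59 = -1/3481 - 59 = -205380/3481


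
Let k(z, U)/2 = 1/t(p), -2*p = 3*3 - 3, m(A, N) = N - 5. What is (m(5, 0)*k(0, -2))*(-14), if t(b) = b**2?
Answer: 140/9 ≈ 15.556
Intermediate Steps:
m(A, N) = -5 + N
p = -3 (p = -(3*3 - 3)/2 = -(9 - 3)/2 = -1/2*6 = -3)
k(z, U) = 2/9 (k(z, U) = 2/((-3)**2) = 2/9)
(m(5, 0)*k(0, -2))*(-14) = ((-5 + 0)*(2/9))*(-14) = -5*2/9*(-14) = -10/9*(-14) = 140/9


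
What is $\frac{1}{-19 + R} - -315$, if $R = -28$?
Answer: $\frac{14804}{47} \approx 314.98$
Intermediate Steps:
$\frac{1}{-19 + R} - -315 = \frac{1}{-19 - 28} - -315 = \frac{1}{-47} + 315 = - \frac{1}{47} + 315 = \frac{14804}{47}$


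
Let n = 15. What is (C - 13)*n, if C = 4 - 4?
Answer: -195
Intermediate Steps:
C = 0
(C - 13)*n = (0 - 13)*15 = -13*15 = -195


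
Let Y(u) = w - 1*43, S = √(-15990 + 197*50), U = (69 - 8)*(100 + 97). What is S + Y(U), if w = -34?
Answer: -77 + 2*I*√1535 ≈ -77.0 + 78.358*I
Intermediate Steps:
U = 12017 (U = 61*197 = 12017)
S = 2*I*√1535 (S = √(-15990 + 9850) = √(-6140) = 2*I*√1535 ≈ 78.358*I)
Y(u) = -77 (Y(u) = -34 - 1*43 = -34 - 43 = -77)
S + Y(U) = 2*I*√1535 - 77 = -77 + 2*I*√1535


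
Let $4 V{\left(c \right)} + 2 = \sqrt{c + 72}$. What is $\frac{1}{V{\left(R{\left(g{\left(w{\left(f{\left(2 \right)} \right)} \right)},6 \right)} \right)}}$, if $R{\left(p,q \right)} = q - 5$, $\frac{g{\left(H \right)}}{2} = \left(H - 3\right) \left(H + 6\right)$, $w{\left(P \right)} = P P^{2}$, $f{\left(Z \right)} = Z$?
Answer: $\frac{8}{69} + \frac{4 \sqrt{73}}{69} \approx 0.61125$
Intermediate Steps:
$w{\left(P \right)} = P^{3}$
$g{\left(H \right)} = 2 \left(-3 + H\right) \left(6 + H\right)$ ($g{\left(H \right)} = 2 \left(H - 3\right) \left(H + 6\right) = 2 \left(-3 + H\right) \left(6 + H\right)$)
$R{\left(p,q \right)} = -5 + q$
$V{\left(c \right)} = - \frac{1}{2} + \frac{\sqrt{72 + c}}{4}$ ($V{\left(c \right)} = - \frac{1}{2} + \frac{\sqrt{c + 72}}{4} = - \frac{1}{2} + \frac{\sqrt{72 + c}}{4}$)
$\frac{1}{V{\left(R{\left(g{\left(w{\left(f{\left(2 \right)} \right)} \right)},6 \right)} \right)}} = \frac{1}{- \frac{1}{2} + \frac{\sqrt{72 + \left(-5 + 6\right)}}{4}} = \frac{1}{- \frac{1}{2} + \frac{\sqrt{72 + 1}}{4}} = \frac{1}{- \frac{1}{2} + \frac{\sqrt{73}}{4}}$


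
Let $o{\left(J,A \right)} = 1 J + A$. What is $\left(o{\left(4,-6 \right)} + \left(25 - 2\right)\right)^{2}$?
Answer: $441$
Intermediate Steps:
$o{\left(J,A \right)} = A + J$ ($o{\left(J,A \right)} = J + A = A + J$)
$\left(o{\left(4,-6 \right)} + \left(25 - 2\right)\right)^{2} = \left(\left(-6 + 4\right) + \left(25 - 2\right)\right)^{2} = \left(-2 + \left(25 - 2\right)\right)^{2} = \left(-2 + 23\right)^{2} = 21^{2} = 441$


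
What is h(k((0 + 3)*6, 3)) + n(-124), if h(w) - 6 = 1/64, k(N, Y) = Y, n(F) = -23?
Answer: -1087/64 ≈ -16.984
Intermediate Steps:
h(w) = 385/64 (h(w) = 6 + 1/64 = 385/64)
h(k((0 + 3)*6, 3)) + n(-124) = 385/64 - 23 = -1087/64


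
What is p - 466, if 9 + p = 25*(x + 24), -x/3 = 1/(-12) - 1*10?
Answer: 3525/4 ≈ 881.25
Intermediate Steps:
x = 121/4 (x = -3*(1/(-12) - 1*10) = -3*(-1/12 - 10) = -3*(-121/12) = 121/4 ≈ 30.250)
p = 5389/4 (p = -9 + 25*(121/4 + 24) = -9 + 25*(217/4) = -9 + 5425/4 = 5389/4 ≈ 1347.3)
p - 466 = 5389/4 - 466 = 3525/4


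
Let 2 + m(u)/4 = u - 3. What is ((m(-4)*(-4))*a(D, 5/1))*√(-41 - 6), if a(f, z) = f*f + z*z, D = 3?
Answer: 4896*I*√47 ≈ 33565.0*I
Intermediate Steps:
a(f, z) = f² + z²
m(u) = -20 + 4*u (m(u) = -8 + 4*(u - 3) = -8 + 4*(-3 + u) = -8 + (-12 + 4*u) = -20 + 4*u)
((m(-4)*(-4))*a(D, 5/1))*√(-41 - 6) = (((-20 + 4*(-4))*(-4))*(3² + (5/1)²))*√(-41 - 6) = (((-20 - 16)*(-4))*(9 + (5*1)²))*√(-47) = ((-36*(-4))*(9 + 5²))*(I*√47) = (144*(9 + 25))*(I*√47) = (144*34)*(I*√47) = 4896*(I*√47) = 4896*I*√47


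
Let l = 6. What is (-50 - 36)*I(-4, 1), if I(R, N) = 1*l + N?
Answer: -602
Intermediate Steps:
I(R, N) = 6 + N (I(R, N) = 1*6 + N = 6 + N)
(-50 - 36)*I(-4, 1) = (-50 - 36)*(6 + 1) = -86*7 = -602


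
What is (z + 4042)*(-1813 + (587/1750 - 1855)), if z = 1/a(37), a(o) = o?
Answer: -27425878749/1850 ≈ -1.4825e+7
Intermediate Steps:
z = 1/37 ≈ 0.027027
(z + 4042)*(-1813 + (587/1750 - 1855)) = (1/37 + 4042)*(-1813 + (587/1750 - 1855)) = 149555*(-1813 + (587*(1/1750) - 1855))/37 = 149555*(-1813 + (587/1750 - 1855))/37 = 149555*(-1813 - 3245663/1750)/37 = (149555/37)*(-6418413/1750) = -27425878749/1850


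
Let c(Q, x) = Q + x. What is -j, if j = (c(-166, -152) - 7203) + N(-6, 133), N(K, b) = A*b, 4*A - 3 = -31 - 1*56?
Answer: 10314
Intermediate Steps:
A = -21 (A = 3/4 + (-31 - 1*56)/4 = 3/4 + (-31 - 56)/4 = 3/4 + (1/4)*(-87) = 3/4 - 87/4 = -21)
N(K, b) = -21*b
j = -10314 (j = ((-166 - 152) - 7203) - 21*133 = (-318 - 7203) - 2793 = -7521 - 2793 = -10314)
-j = -1*(-10314) = 10314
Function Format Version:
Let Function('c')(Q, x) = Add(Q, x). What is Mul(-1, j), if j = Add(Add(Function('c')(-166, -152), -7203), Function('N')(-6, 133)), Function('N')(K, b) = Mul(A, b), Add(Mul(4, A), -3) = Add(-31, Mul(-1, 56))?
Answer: 10314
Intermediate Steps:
A = -21 (A = Add(Rational(3, 4), Mul(Rational(1, 4), Add(-31, Mul(-1, 56)))) = Add(Rational(3, 4), Mul(Rational(1, 4), Add(-31, -56))) = Add(Rational(3, 4), Mul(Rational(1, 4), -87)) = Add(Rational(3, 4), Rational(-87, 4)) = -21)
Function('N')(K, b) = Mul(-21, b)
j = -10314 (j = Add(Add(Add(-166, -152), -7203), Mul(-21, 133)) = Add(Add(-318, -7203), -2793) = Add(-7521, -2793) = -10314)
Mul(-1, j) = Mul(-1, -10314) = 10314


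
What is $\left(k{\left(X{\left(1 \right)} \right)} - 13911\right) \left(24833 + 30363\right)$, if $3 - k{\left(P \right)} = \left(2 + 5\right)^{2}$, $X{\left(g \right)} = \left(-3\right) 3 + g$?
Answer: $-770370572$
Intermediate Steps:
$X{\left(g \right)} = -9 + g$
$k{\left(P \right)} = -46$ ($k{\left(P \right)} = 3 - \left(2 + 5\right)^{2} = 3 - 7^{2} = 3 - 49 = -46$)
$\left(k{\left(X{\left(1 \right)} \right)} - 13911\right) \left(24833 + 30363\right) = \left(-46 - 13911\right) \left(24833 + 30363\right) = \left(-13957\right) 55196 = -770370572$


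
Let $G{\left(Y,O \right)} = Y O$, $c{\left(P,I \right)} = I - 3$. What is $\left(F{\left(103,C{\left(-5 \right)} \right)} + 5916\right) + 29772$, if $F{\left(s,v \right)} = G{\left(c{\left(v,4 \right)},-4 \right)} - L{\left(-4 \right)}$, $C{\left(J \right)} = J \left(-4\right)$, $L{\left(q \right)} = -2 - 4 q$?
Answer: $35670$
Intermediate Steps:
$c{\left(P,I \right)} = -3 + I$
$G{\left(Y,O \right)} = O Y$
$C{\left(J \right)} = - 4 J$
$F{\left(s,v \right)} = -18$ ($F{\left(s,v \right)} = - 4 \left(-3 + 4\right) - \left(-2 - -16\right) = \left(-4\right) 1 - \left(-2 + 16\right) = -4 - 14 = -18$)
$\left(F{\left(103,C{\left(-5 \right)} \right)} + 5916\right) + 29772 = \left(-18 + 5916\right) + 29772 = 5898 + 29772 = 35670$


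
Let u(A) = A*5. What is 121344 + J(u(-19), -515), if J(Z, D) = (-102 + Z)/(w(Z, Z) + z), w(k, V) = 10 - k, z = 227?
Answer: 40286011/332 ≈ 1.2134e+5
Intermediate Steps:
u(A) = 5*A
J(Z, D) = (-102 + Z)/(237 - Z) (J(Z, D) = (-102 + Z)/((10 - Z) + 227) = (-102 + Z)/(237 - Z))
121344 + J(u(-19), -515) = 121344 + (102 - 5*(-19))/(-237 + 5*(-19)) = 121344 + (102 - 1*(-95))/(-237 - 95) = 121344 + (102 + 95)/(-332) = 121344 - 1/332*197 = 121344 - 197/332 = 40286011/332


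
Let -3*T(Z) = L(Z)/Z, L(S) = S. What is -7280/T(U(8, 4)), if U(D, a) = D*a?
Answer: 21840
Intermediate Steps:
T(Z) = -⅓ (T(Z) = -Z/(3*Z) = -⅓*1 = -⅓)
-7280/T(U(8, 4)) = -7280/(-⅓) = -7280*(-3) = 21840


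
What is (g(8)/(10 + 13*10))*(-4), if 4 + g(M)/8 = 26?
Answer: -176/35 ≈ -5.0286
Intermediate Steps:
g(M) = 176 (g(M) = -32 + 8*26 = -32 + 208 = 176)
(g(8)/(10 + 13*10))*(-4) = (176/(10 + 13*10))*(-4) = (176/(10 + 130))*(-4) = (176/140)*(-4) = (176*(1/140))*(-4) = (44/35)*(-4) = -176/35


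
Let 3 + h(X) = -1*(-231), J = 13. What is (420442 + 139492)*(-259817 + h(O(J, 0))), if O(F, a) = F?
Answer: -145352707126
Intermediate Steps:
h(X) = 228 (h(X) = -3 - 1*(-231) = -3 + 231 = 228)
(420442 + 139492)*(-259817 + h(O(J, 0))) = (420442 + 139492)*(-259817 + 228) = 559934*(-259589) = -145352707126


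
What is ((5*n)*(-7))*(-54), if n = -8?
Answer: -15120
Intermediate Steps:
((5*n)*(-7))*(-54) = ((5*(-8))*(-7))*(-54) = -40*(-7)*(-54) = 280*(-54) = -15120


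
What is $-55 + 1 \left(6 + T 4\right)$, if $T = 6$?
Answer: $-25$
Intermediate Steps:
$-55 + 1 \left(6 + T 4\right) = -55 + 1 \left(6 + 6 \cdot 4\right) = -55 + 1 \left(6 + 24\right) = -55 + 1 \cdot 30 = -55 + 30 = -25$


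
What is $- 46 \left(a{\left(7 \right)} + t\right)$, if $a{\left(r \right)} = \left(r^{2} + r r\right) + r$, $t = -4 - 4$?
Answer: $-4462$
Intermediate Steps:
$t = -8$
$a{\left(r \right)} = r + 2 r^{2}$ ($a{\left(r \right)} = \left(r^{2} + r^{2}\right) + r = 2 r^{2} + r = r + 2 r^{2}$)
$- 46 \left(a{\left(7 \right)} + t\right) = - 46 \left(7 \left(1 + 2 \cdot 7\right) - 8\right) = - 46 \left(7 \left(1 + 14\right) - 8\right) = - 46 \left(7 \cdot 15 - 8\right) = - 46 \left(105 - 8\right) = \left(-46\right) 97 = -4462$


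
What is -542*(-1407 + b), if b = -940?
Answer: 1272074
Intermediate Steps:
-542*(-1407 + b) = -542*(-1407 - 940) = -542*(-2347) = 1272074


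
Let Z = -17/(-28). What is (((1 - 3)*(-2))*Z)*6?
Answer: 102/7 ≈ 14.571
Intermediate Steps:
Z = 17/28 (Z = -17*(-1/28) = 17/28 ≈ 0.60714)
(((1 - 3)*(-2))*Z)*6 = (((1 - 3)*(-2))*(17/28))*6 = (-2*(-2)*(17/28))*6 = (4*(17/28))*6 = (17/7)*6 = 102/7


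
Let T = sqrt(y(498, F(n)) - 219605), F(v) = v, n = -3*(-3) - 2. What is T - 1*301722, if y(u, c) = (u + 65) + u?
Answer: -301722 + 4*I*sqrt(13659) ≈ -3.0172e+5 + 467.49*I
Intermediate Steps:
n = 7 (n = 9 - 2 = 7)
y(u, c) = 65 + 2*u (y(u, c) = (65 + u) + u = 65 + 2*u)
T = 4*I*sqrt(13659) (T = sqrt((65 + 2*498) - 219605) = sqrt((65 + 996) - 219605) = sqrt(1061 - 219605) = sqrt(-218544) = 4*I*sqrt(13659) ≈ 467.49*I)
T - 1*301722 = 4*I*sqrt(13659) - 1*301722 = 4*I*sqrt(13659) - 301722 = -301722 + 4*I*sqrt(13659)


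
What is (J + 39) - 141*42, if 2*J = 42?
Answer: -5862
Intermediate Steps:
J = 21 (J = (½)*42 = 21)
(J + 39) - 141*42 = (21 + 39) - 141*42 = 60 - 5922 = -5862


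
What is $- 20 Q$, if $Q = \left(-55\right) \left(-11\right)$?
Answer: $-12100$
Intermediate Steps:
$Q = 605$
$- 20 Q = \left(-20\right) 605 = -12100$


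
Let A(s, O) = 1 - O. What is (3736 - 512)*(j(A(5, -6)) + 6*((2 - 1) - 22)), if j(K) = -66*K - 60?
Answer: -2089152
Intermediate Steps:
j(K) = -60 - 66*K
(3736 - 512)*(j(A(5, -6)) + 6*((2 - 1) - 22)) = (3736 - 512)*((-60 - 66*(1 - 1*(-6))) + 6*((2 - 1) - 22)) = 3224*((-60 - 66*(1 + 6)) + 6*(1 - 22)) = 3224*((-60 - 66*7) + 6*(-21)) = 3224*((-60 - 462) - 126) = 3224*(-522 - 126) = 3224*(-648) = -2089152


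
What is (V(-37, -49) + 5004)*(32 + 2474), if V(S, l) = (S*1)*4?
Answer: 12169136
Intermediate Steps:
V(S, l) = 4*S (V(S, l) = S*4 = 4*S)
(V(-37, -49) + 5004)*(32 + 2474) = (4*(-37) + 5004)*(32 + 2474) = (-148 + 5004)*2506 = 4856*2506 = 12169136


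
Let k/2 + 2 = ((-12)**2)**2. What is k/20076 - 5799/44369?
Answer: 61552606/31812573 ≈ 1.9349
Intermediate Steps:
k = 41468 (k = -4 + 2*((-12)**2)**2 = -4 + 2*144**2 = -4 + 2*20736 = -4 + 41472 = 41468)
k/20076 - 5799/44369 = 41468/20076 - 5799/44369 = 41468*(1/20076) - 5799*1/44369 = 1481/717 - 5799/44369 = 61552606/31812573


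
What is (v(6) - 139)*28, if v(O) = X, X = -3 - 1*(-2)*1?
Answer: -3920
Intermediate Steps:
X = -1 (X = -3 + 2*1 = -3 + 2 = -1)
v(O) = -1
(v(6) - 139)*28 = (-1 - 139)*28 = -140*28 = -3920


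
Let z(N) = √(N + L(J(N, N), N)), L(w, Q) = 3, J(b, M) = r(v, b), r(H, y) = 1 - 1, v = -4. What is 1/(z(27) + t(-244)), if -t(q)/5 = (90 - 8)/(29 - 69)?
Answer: 164/1201 - 16*√30/1201 ≈ 0.063584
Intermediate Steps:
r(H, y) = 0
J(b, M) = 0
t(q) = 41/4 (t(q) = -5*(90 - 8)/(29 - 69) = -410/(-40) = -410*(-1)/40 = -5*(-41/20) = 41/4)
z(N) = √(3 + N) (z(N) = √(N + 3) = √(3 + N))
1/(z(27) + t(-244)) = 1/(√(3 + 27) + 41/4) = 1/(√30 + 41/4) = 1/(41/4 + √30)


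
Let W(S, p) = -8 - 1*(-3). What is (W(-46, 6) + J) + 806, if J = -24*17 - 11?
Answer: 382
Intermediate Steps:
J = -419 (J = -408 - 11 = -419)
W(S, p) = -5 (W(S, p) = -8 + 3 = -5)
(W(-46, 6) + J) + 806 = (-5 - 419) + 806 = -424 + 806 = 382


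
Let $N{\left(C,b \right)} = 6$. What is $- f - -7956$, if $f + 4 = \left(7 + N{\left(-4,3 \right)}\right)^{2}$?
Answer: $7791$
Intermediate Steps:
$f = 165$ ($f = -4 + \left(7 + 6\right)^{2} = -4 + 13^{2} = -4 + 169 = 165$)
$- f - -7956 = \left(-1\right) 165 - -7956 = -165 + 7956 = 7791$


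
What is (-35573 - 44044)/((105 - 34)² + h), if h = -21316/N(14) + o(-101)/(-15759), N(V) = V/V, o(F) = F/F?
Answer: 1254684303/256477726 ≈ 4.8920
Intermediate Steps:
o(F) = 1
N(V) = 1
h = -335918845/15759 (h = -21316/1 + 1/(-15759) = -21316*1 + 1*(-1/15759) = -21316 - 1/15759 = -335918845/15759 ≈ -21316.)
(-35573 - 44044)/((105 - 34)² + h) = (-35573 - 44044)/((105 - 34)² - 335918845/15759) = -79617/(71² - 335918845/15759) = -79617/(5041 - 335918845/15759) = -79617/(-256477726/15759) = -79617*(-15759/256477726) = 1254684303/256477726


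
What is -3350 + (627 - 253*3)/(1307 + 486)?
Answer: -546062/163 ≈ -3350.1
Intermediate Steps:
-3350 + (627 - 253*3)/(1307 + 486) = -3350 + (627 - 759)/1793 = -3350 - 132*1/1793 = -3350 - 12/163 = -546062/163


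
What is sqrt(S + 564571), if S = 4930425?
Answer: 2*sqrt(1373749) ≈ 2344.1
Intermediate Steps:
sqrt(S + 564571) = sqrt(4930425 + 564571) = sqrt(5494996) = 2*sqrt(1373749)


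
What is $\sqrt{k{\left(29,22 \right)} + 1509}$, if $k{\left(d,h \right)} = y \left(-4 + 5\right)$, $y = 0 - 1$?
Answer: $2 \sqrt{377} \approx 38.833$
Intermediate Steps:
$y = -1$ ($y = 0 - 1 = -1$)
$k{\left(d,h \right)} = -1$ ($k{\left(d,h \right)} = - (-4 + 5) = \left(-1\right) 1 = -1$)
$\sqrt{k{\left(29,22 \right)} + 1509} = \sqrt{-1 + 1509} = \sqrt{1508} = 2 \sqrt{377}$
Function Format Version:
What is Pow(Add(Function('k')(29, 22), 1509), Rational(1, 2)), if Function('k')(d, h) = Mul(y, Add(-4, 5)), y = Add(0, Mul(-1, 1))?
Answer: Mul(2, Pow(377, Rational(1, 2))) ≈ 38.833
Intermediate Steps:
y = -1 (y = Add(0, -1) = -1)
Function('k')(d, h) = -1 (Function('k')(d, h) = Mul(-1, Add(-4, 5)) = Mul(-1, 1) = -1)
Pow(Add(Function('k')(29, 22), 1509), Rational(1, 2)) = Pow(Add(-1, 1509), Rational(1, 2)) = Pow(1508, Rational(1, 2)) = Mul(2, Pow(377, Rational(1, 2)))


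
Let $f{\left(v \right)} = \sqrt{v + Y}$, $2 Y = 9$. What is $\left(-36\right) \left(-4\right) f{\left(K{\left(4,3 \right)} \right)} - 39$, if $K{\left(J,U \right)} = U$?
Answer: $-39 + 72 \sqrt{30} \approx 355.36$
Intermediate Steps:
$Y = \frac{9}{2}$ ($Y = \frac{1}{2} \cdot 9 = \frac{9}{2} \approx 4.5$)
$f{\left(v \right)} = \sqrt{\frac{9}{2} + v}$ ($f{\left(v \right)} = \sqrt{v + \frac{9}{2}} = \sqrt{\frac{9}{2} + v}$)
$\left(-36\right) \left(-4\right) f{\left(K{\left(4,3 \right)} \right)} - 39 = \left(-36\right) \left(-4\right) \frac{\sqrt{18 + 4 \cdot 3}}{2} - 39 = 144 \frac{\sqrt{18 + 12}}{2} - 39 = 144 \frac{\sqrt{30}}{2} - 39 = 72 \sqrt{30} - 39 = -39 + 72 \sqrt{30}$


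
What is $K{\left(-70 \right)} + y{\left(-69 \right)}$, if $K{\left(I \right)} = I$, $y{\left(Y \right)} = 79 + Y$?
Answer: $-60$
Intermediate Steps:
$K{\left(-70 \right)} + y{\left(-69 \right)} = -70 + \left(79 - 69\right) = -70 + 10 = -60$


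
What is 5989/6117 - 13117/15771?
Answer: 4738610/32157069 ≈ 0.14736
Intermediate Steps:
5989/6117 - 13117/15771 = 4738610/32157069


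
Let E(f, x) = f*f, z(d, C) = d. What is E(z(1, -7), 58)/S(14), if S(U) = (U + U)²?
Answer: 1/784 ≈ 0.0012755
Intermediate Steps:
S(U) = 4*U² (S(U) = (2*U)² = 4*U²)
E(f, x) = f²
E(z(1, -7), 58)/S(14) = 1²/((4*14²)) = 1/(4*196) = 1/784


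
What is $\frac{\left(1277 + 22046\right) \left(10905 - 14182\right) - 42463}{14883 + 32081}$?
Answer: $- \frac{38235967}{23482} \approx -1628.3$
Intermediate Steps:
$\frac{\left(1277 + 22046\right) \left(10905 - 14182\right) - 42463}{14883 + 32081} = \frac{23323 \left(-3277\right) - 42463}{46964} = \left(-76429471 - 42463\right) \frac{1}{46964} = \left(-76471934\right) \frac{1}{46964} = - \frac{38235967}{23482}$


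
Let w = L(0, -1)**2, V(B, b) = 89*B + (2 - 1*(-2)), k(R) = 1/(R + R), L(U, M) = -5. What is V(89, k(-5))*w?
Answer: 198125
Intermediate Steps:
k(R) = 1/(2*R)
V(B, b) = 4 + 89*B (V(B, b) = 89*B + (2 + 2) = 89*B + 4 = 4 + 89*B)
w = 25 (w = (-5)**2 = 25)
V(89, k(-5))*w = (4 + 89*89)*25 = (4 + 7921)*25 = 7925*25 = 198125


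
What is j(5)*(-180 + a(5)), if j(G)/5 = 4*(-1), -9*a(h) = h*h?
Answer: 32900/9 ≈ 3655.6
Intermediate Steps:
a(h) = -h²/9 (a(h) = -h*h/9 = -h²/9)
j(G) = -20 (j(G) = 5*(4*(-1)) = 5*(-4) = -20)
j(5)*(-180 + a(5)) = -20*(-180 - ⅑*5²) = -20*(-180 - ⅑*25) = -20*(-180 - 25/9) = -20*(-1645/9) = 32900/9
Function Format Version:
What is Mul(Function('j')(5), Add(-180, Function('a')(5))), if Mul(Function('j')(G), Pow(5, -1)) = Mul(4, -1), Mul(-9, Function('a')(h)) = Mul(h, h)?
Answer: Rational(32900, 9) ≈ 3655.6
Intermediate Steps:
Function('a')(h) = Mul(Rational(-1, 9), Pow(h, 2)) (Function('a')(h) = Mul(Rational(-1, 9), Mul(h, h)) = Mul(Rational(-1, 9), Pow(h, 2)))
Function('j')(G) = -20 (Function('j')(G) = Mul(5, Mul(4, -1)) = Mul(5, -4) = -20)
Mul(Function('j')(5), Add(-180, Function('a')(5))) = Mul(-20, Add(-180, Mul(Rational(-1, 9), Pow(5, 2)))) = Mul(-20, Add(-180, Mul(Rational(-1, 9), 25))) = Mul(-20, Add(-180, Rational(-25, 9))) = Mul(-20, Rational(-1645, 9)) = Rational(32900, 9)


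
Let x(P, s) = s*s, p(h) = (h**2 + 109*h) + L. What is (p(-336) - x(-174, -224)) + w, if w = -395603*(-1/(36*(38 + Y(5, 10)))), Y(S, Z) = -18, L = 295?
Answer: 19397123/720 ≈ 26940.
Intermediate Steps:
p(h) = 295 + h**2 + 109*h (p(h) = (h**2 + 109*h) + 295 = 295 + h**2 + 109*h)
x(P, s) = s**2
w = 395603/720 (w = -395603*(-1/(36*(38 - 18))) = -395603/(20*(-36)) = -395603/(-720) = -395603*(-1/720) = 395603/720 ≈ 549.45)
(p(-336) - x(-174, -224)) + w = ((295 + (-336)**2 + 109*(-336)) - 1*(-224)**2) + 395603/720 = ((295 + 112896 - 36624) - 1*50176) + 395603/720 = (76567 - 50176) + 395603/720 = 26391 + 395603/720 = 19397123/720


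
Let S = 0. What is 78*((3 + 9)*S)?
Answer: 0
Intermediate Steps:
78*((3 + 9)*S) = 78*((3 + 9)*0) = 78*(12*0) = 78*0 = 0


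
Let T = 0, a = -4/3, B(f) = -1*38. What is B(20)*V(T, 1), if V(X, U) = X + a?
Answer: 152/3 ≈ 50.667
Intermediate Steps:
B(f) = -38
a = -4/3 (a = -4*⅓ = -4/3 ≈ -1.3333)
V(X, U) = -4/3 + X (V(X, U) = X - 4/3 = -4/3 + X)
B(20)*V(T, 1) = -38*(-4/3 + 0) = -38*(-4/3) = 152/3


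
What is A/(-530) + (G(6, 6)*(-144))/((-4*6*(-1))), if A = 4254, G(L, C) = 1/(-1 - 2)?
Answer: -1597/265 ≈ -6.0264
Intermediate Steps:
G(L, C) = -1/3 (G(L, C) = 1/(-3) = -1/3)
A/(-530) + (G(6, 6)*(-144))/((-4*6*(-1))) = 4254/(-530) + (-1/3*(-144))/((-4*6*(-1))) = 4254*(-1/530) + 48/((-24*(-1))) = -2127/265 + 48/24 = -2127/265 + 48*(1/24) = -2127/265 + 2 = -1597/265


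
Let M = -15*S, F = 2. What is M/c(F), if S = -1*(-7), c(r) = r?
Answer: -105/2 ≈ -52.500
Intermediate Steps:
S = 7
M = -105 (M = -15*7 = -105)
M/c(F) = -105/2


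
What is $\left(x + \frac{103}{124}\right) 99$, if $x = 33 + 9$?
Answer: $\frac{525789}{124} \approx 4240.2$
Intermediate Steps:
$x = 42$
$\left(x + \frac{103}{124}\right) 99 = \left(42 + \frac{103}{124}\right) 99 = \frac{5311}{124} \cdot 99 = \frac{525789}{124}$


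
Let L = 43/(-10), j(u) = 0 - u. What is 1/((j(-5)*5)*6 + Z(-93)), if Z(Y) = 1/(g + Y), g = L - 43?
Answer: 1403/210440 ≈ 0.0066670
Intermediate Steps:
j(u) = -u
L = -43/10 (L = 43*(-1/10) = -43/10 ≈ -4.3000)
g = -473/10 (g = -43/10 - 43 = -473/10 ≈ -47.300)
Z(Y) = 1/(-473/10 + Y)
1/((j(-5)*5)*6 + Z(-93)) = 1/((-1*(-5)*5)*6 + 10/(-473 + 10*(-93))) = 1/((5*5)*6 + 10/(-473 - 930)) = 1/(25*6 + 10/(-1403)) = 1/(150 + 10*(-1/1403)) = 1/(150 - 10/1403) = 1/(210440/1403) = 1403/210440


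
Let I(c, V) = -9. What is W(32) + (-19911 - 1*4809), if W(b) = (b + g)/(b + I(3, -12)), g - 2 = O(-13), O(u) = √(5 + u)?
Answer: -568526/23 + 2*I*√2/23 ≈ -24719.0 + 0.12298*I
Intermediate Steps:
g = 2 + 2*I*√2 (g = 2 + √(5 - 13) = 2 + √(-8) = 2 + 2*I*√2 ≈ 2.0 + 2.8284*I)
W(b) = (2 + b + 2*I*√2)/(-9 + b) (W(b) = (b + (2 + 2*I*√2))/(b - 9) = (2 + b + 2*I*√2)/(-9 + b))
W(32) + (-19911 - 1*4809) = (2 + 32 + 2*I*√2)/(-9 + 32) + (-19911 - 1*4809) = (34 + 2*I*√2)/23 + (-19911 - 4809) = (34 + 2*I*√2)/23 - 24720 = (34/23 + 2*I*√2/23) - 24720 = -568526/23 + 2*I*√2/23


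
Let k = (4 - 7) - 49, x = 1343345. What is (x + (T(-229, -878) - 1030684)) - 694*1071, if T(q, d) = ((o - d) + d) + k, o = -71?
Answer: -430736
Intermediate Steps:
k = -52 (k = -3 - 49 = -52)
T(q, d) = -123 (T(q, d) = ((-71 - d) + d) - 52 = -71 - 52 = -123)
(x + (T(-229, -878) - 1030684)) - 694*1071 = (1343345 + (-123 - 1030684)) - 694*1071 = (1343345 - 1030807) - 743274 = 312538 - 743274 = -430736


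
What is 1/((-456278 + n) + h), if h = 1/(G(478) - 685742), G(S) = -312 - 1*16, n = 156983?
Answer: -686070/205337320651 ≈ -3.3412e-6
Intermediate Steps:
G(S) = -328 (G(S) = -312 - 16 = -328)
h = -1/686070 (h = 1/(-328 - 685742) = 1/(-686070) = -1/686070 ≈ -1.4576e-6)
1/((-456278 + n) + h) = 1/((-456278 + 156983) - 1/686070) = 1/(-299295 - 1/686070) = 1/(-205337320651/686070) = -686070/205337320651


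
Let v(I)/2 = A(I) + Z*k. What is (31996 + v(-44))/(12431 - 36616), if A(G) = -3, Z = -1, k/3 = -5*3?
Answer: -6416/4837 ≈ -1.3264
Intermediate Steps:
k = -45 (k = 3*(-5*3) = 3*(-15) = -45)
v(I) = 84 (v(I) = 2*(-3 - 1*(-45)) = 2*(-3 + 45) = 2*42 = 84)
(31996 + v(-44))/(12431 - 36616) = (31996 + 84)/(12431 - 36616) = 32080/(-24185) = 32080*(-1/24185) = -6416/4837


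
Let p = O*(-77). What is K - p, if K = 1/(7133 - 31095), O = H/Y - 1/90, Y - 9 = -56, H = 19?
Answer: -810449812/25339815 ≈ -31.983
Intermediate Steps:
Y = -47 (Y = 9 - 56 = -47)
O = -1757/4230 (O = 19/(-47) - 1/90 = 19*(-1/47) - 1*1/90 = -19/47 - 1/90 = -1757/4230 ≈ -0.41537)
K = -1/23962 (K = 1/(-23962) = -1/23962 ≈ -4.1733e-5)
p = 135289/4230 (p = -1757/4230*(-77) = 135289/4230 ≈ 31.983)
K - p = -1/23962 - 1*135289/4230 = -1/23962 - 135289/4230 = -810449812/25339815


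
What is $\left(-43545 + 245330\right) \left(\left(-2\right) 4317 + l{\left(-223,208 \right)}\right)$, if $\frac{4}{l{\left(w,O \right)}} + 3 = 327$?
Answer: $- \frac{141118945105}{81} \approx -1.7422 \cdot 10^{9}$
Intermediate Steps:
$l{\left(w,O \right)} = \frac{1}{81}$ ($l{\left(w,O \right)} = \frac{4}{-3 + 327} = \frac{4}{324} = 4 \cdot \frac{1}{324} = \frac{1}{81}$)
$\left(-43545 + 245330\right) \left(\left(-2\right) 4317 + l{\left(-223,208 \right)}\right) = \left(-43545 + 245330\right) \left(\left(-2\right) 4317 + \frac{1}{81}\right) = 201785 \left(-8634 + \frac{1}{81}\right) = 201785 \left(- \frac{699353}{81}\right) = - \frac{141118945105}{81}$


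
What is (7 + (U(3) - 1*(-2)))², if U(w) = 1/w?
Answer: 784/9 ≈ 87.111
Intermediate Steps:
(7 + (U(3) - 1*(-2)))² = (7 + (1/3 - 1*(-2)))² = (7 + (⅓ + 2))² = (7 + 7/3)² = (28/3)² = 784/9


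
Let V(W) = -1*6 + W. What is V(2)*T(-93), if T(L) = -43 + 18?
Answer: 100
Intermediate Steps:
V(W) = -6 + W
T(L) = -25
V(2)*T(-93) = (-6 + 2)*(-25) = -4*(-25) = 100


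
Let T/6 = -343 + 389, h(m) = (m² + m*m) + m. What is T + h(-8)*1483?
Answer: 178236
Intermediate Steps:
h(m) = m + 2*m² (h(m) = (m² + m²) + m = 2*m² + m = m + 2*m²)
T = 276 (T = 6*(-343 + 389) = 6*46 = 276)
T + h(-8)*1483 = 276 - 8*(1 + 2*(-8))*1483 = 276 - 8*(1 - 16)*1483 = 276 - 8*(-15)*1483 = 276 + 120*1483 = 276 + 177960 = 178236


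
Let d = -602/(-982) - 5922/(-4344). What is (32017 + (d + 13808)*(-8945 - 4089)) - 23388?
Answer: -31991889584203/177742 ≈ -1.7999e+8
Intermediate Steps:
d = 702541/355484 (d = -602*(-1/982) - 5922*(-1/4344) = 301/491 + 987/724 = 702541/355484 ≈ 1.9763)
(32017 + (d + 13808)*(-8945 - 4089)) - 23388 = (32017 + (702541/355484 + 13808)*(-8945 - 4089)) - 23388 = (32017 + (4909225613/355484)*(-13034)) - 23388 = (32017 - 31993423319921/177742) - 23388 = -31987732554307/177742 - 23388 = -31991889584203/177742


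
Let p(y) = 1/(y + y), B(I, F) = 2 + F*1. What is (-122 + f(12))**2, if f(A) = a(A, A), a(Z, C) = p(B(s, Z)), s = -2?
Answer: 11662225/784 ≈ 14875.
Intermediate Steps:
B(I, F) = 2 + F
p(y) = 1/(2*y)
a(Z, C) = 1/(2*(2 + Z))
f(A) = 1/(2*(2 + A))
(-122 + f(12))**2 = (-122 + 1/(2*(2 + 12)))**2 = (-122 + (1/2)/14)**2 = (-122 + (1/2)*(1/14))**2 = (-122 + 1/28)**2 = (-3415/28)**2 = 11662225/784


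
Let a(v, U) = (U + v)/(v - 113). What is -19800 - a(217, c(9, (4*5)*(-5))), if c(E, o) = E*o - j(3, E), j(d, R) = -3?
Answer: -257315/13 ≈ -19793.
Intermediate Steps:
c(E, o) = 3 + E*o (c(E, o) = E*o - 1*(-3) = E*o + 3 = 3 + E*o)
a(v, U) = (U + v)/(-113 + v)
-19800 - a(217, c(9, (4*5)*(-5))) = -19800 - ((3 + 9*((4*5)*(-5))) + 217)/(-113 + 217) = -19800 - ((3 + 9*(20*(-5))) + 217)/104 = -19800 - ((3 + 9*(-100)) + 217)/104 = -19800 - ((3 - 900) + 217)/104 = -19800 - (-897 + 217)/104 = -19800 - (-680)/104 = -19800 - 1*(-85/13) = -19800 + 85/13 = -257315/13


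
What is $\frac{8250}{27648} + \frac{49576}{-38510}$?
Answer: $- \frac{87747479}{88727040} \approx -0.98896$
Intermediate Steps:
$\frac{8250}{27648} + \frac{49576}{-38510} = 8250 \cdot \frac{1}{27648} + 49576 \left(- \frac{1}{38510}\right) = \frac{1375}{4608} - \frac{24788}{19255} = - \frac{87747479}{88727040}$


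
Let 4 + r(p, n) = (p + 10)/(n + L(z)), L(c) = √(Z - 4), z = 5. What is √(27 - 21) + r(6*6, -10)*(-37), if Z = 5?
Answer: 3034/9 + √6 ≈ 339.56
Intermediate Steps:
L(c) = 1 (L(c) = √(5 - 4) = √1 = 1)
r(p, n) = -4 + (10 + p)/(1 + n) (r(p, n) = -4 + (p + 10)/(n + 1) = -4 + (10 + p)/(1 + n))
√(27 - 21) + r(6*6, -10)*(-37) = √(27 - 21) + ((6 + 6*6 - 4*(-10))/(1 - 10))*(-37) = √6 + ((6 + 36 + 40)/(-9))*(-37) = √6 - ⅑*82*(-37) = √6 - 82/9*(-37) = √6 + 3034/9 = 3034/9 + √6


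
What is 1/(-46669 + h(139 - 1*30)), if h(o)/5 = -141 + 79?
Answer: -1/46979 ≈ -2.1286e-5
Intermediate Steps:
h(o) = -310 (h(o) = 5*(-141 + 79) = 5*(-62) = -310)
1/(-46669 + h(139 - 1*30)) = 1/(-46669 - 310) = 1/(-46979) = -1/46979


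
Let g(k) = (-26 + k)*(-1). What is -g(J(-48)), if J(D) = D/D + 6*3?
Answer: -7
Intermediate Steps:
J(D) = 19 (J(D) = 1 + 18 = 19)
g(k) = 26 - k
-g(J(-48)) = -(26 - 1*19) = -(26 - 19) = -1*7 = -7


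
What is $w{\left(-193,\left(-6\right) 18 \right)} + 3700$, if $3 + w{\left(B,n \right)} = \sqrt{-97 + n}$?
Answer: $3697 + i \sqrt{205} \approx 3697.0 + 14.318 i$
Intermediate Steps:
$w{\left(B,n \right)} = -3 + \sqrt{-97 + n}$
$w{\left(-193,\left(-6\right) 18 \right)} + 3700 = \left(-3 + \sqrt{-97 - 108}\right) + 3700 = \left(-3 + \sqrt{-205}\right) + 3700 = \left(-3 + i \sqrt{205}\right) + 3700 = 3697 + i \sqrt{205}$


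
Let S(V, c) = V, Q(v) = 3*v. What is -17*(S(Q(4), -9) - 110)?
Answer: 1666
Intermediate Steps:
-17*(S(Q(4), -9) - 110) = -17*(3*4 - 110) = -17*(12 - 110) = -17*(-98) = 1666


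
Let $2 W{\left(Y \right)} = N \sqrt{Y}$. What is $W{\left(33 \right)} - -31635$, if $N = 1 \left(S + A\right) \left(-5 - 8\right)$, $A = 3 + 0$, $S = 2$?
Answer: $31635 - \frac{65 \sqrt{33}}{2} \approx 31448.0$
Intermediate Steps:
$A = 3$
$N = -65$ ($N = 1 \left(2 + 3\right) \left(-5 - 8\right) = 1 \cdot 5 \left(-13\right) = 1 \left(-65\right) = -65$)
$W{\left(Y \right)} = - \frac{65 \sqrt{Y}}{2}$ ($W{\left(Y \right)} = \frac{\left(-65\right) \sqrt{Y}}{2} = - \frac{65 \sqrt{Y}}{2}$)
$W{\left(33 \right)} - -31635 = - \frac{65 \sqrt{33}}{2} - -31635 = - \frac{65 \sqrt{33}}{2} + 31635 = 31635 - \frac{65 \sqrt{33}}{2}$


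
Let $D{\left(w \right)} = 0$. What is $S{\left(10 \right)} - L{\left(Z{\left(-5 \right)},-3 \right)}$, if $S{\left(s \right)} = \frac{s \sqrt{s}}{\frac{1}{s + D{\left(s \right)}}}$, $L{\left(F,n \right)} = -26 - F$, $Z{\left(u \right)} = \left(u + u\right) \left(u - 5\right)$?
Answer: $126 + 100 \sqrt{10} \approx 442.23$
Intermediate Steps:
$Z{\left(u \right)} = 2 u \left(-5 + u\right)$
$S{\left(s \right)} = s^{\frac{5}{2}}$ ($S{\left(s \right)} = \frac{s \sqrt{s}}{\frac{1}{s + 0}} = \frac{s^{\frac{3}{2}}}{\frac{1}{s}} = s^{\frac{3}{2}} s = s^{\frac{5}{2}}$)
$S{\left(10 \right)} - L{\left(Z{\left(-5 \right)},-3 \right)} = 10^{\frac{5}{2}} - \left(-26 - 2 \left(-5\right) \left(-5 - 5\right)\right) = 100 \sqrt{10} - \left(-26 - 2 \left(-5\right) \left(-10\right)\right) = 100 \sqrt{10} - \left(-26 - 100\right) = 100 \sqrt{10} - -126 = 100 \sqrt{10} + 126 = 126 + 100 \sqrt{10}$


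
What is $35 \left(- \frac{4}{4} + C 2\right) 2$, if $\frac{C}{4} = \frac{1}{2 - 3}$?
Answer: $-630$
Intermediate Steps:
$C = -4$ ($C = \frac{4}{2 - 3} = \frac{4}{-1} = 4 \left(-1\right) = -4$)
$35 \left(- \frac{4}{4} + C 2\right) 2 = 35 \left(- \frac{4}{4} - 8\right) 2 = 35 \left(\left(-4\right) \frac{1}{4} - 8\right) 2 = 35 \left(-1 - 8\right) 2 = 35 \left(-9\right) 2 = \left(-315\right) 2 = -630$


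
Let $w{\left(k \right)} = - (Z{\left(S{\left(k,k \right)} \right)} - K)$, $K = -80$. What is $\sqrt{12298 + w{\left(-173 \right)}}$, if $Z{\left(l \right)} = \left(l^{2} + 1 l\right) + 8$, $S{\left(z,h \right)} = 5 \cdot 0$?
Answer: $\sqrt{12210} \approx 110.5$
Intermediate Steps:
$S{\left(z,h \right)} = 0$
$Z{\left(l \right)} = 8 + l + l^{2}$ ($Z{\left(l \right)} = \left(l^{2} + l\right) + 8 = \left(l + l^{2}\right) + 8 = 8 + l + l^{2}$)
$w{\left(k \right)} = -88$ ($w{\left(k \right)} = - (\left(8 + 0 + 0^{2}\right) - -80) = - (\left(8 + 0 + 0\right) + 80) = - (8 + 80) = \left(-1\right) 88 = -88$)
$\sqrt{12298 + w{\left(-173 \right)}} = \sqrt{12298 - 88} = \sqrt{12210}$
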